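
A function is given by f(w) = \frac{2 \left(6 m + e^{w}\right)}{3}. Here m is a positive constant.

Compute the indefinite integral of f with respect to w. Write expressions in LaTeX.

Any candidate F(w) must reproduce f(w) exactly when differentiated.
Check: d/dw[\frac{2 \left(6 m w + e^{w}\right)}{3}] = 4 m + \frac{2 e^{w}}{3}, which equals f(w).

F(w) = \frac{2 \left(6 m w + e^{w}\right)}{3} + C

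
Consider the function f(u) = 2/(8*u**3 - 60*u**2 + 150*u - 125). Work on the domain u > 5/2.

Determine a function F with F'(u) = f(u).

For F(u) to be correct the identity F'(u) - f(u) = 0 must hold.
Check: d/du[-1/(2*(2*u - 5)**2)] = 2/(8*u**3 - 60*u**2 + 150*u - 125) = f(u).

An antiderivative is F(u) = -1/(2*(2*u - 5)**2).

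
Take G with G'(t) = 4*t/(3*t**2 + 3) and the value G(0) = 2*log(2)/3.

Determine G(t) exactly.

G'(t) matches the chain-rule pattern g'(h)*h' with inner function h(t) = 2*t**2 + 2; substituting u = h(t) collapses the integral.
A general antiderivative is 2*log(2*t**2 + 2)/3 + C.
The condition gives C = 2*log(2)/3 - (2*log(2)/3) = 0.
So G(t) = 2*log(2*t**2 + 2)/3.
Check: d/dt[2*log(2*t**2 + 2)/3] = 4*t/(3*t**2 + 3) = G'(t).

G(t) = 2*log(2*t**2 + 2)/3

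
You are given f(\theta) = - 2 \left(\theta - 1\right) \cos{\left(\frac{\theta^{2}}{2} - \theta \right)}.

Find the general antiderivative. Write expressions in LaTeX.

F(\theta) = - 2 \sin{\left(\frac{\theta^{2}}{2} - \theta \right)} + C

The substitution u = \frac{\theta^{2}}{2} - \theta works: f is exactly (dF/du)*(du/d\theta) for that inner function.
Check: d/d\theta[- 2 \sin{\left(\frac{\theta^{2}}{2} - \theta \right)}] = - 2 \theta \cos{\left(\frac{\theta^{2}}{2} - \theta \right)} + 2 \cos{\left(\frac{\theta^{2}}{2} - \theta \right)}, which equals f(\theta).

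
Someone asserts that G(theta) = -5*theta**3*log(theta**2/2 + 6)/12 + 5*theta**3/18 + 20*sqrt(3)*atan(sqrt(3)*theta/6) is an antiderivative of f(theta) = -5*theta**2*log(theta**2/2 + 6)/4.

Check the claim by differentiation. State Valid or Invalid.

Invalid: d/dtheta[G] - f = 10, which is not 0.

d/dtheta[G] = -5*theta**2*log(theta**2/2 + 6)/4 + 10
d/dtheta[G] - f(theta) = 10 != 0.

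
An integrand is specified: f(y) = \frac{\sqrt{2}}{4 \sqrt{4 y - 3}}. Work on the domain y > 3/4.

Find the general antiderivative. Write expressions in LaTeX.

An antiderivative F(y) passes only if d/dy[F] lands on f(y) exactly.
Check: d/dy[\frac{\sqrt{2 y - \frac{3}{2}}}{4}] = \frac{\sqrt{2}}{4 \sqrt{4 y - 3}} = f(y).

F(y) = \frac{\sqrt{2 y - \frac{3}{2}}}{4} + C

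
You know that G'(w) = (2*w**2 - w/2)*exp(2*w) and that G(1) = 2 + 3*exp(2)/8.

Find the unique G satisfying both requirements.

G'(w) has the shape u'v + uv' for u = w**2 - 5*w/4 + 5/8 and v = exp(2*w) — it is the derivative of the product u*v.
A general antiderivative is (8*w**2 - 10*w + 5)*exp(2*w)/8 + C.
The condition gives C = 2 + 3*exp(2)/8 - (3*exp(2)/8) = 2.
So G(w) = (8*w**2*exp(2*w) - 10*w*exp(2*w) + 5*exp(2*w) + 16)/8.
Check: d/dw[(8*w**2*exp(2*w) - 10*w*exp(2*w) + 5*exp(2*w) + 16)/8] = 2*w**2*exp(2*w) - w*exp(2*w)/2, which equals G'(w).

G(w) = (8*w**2*exp(2*w) - 10*w*exp(2*w) + 5*exp(2*w) + 16)/8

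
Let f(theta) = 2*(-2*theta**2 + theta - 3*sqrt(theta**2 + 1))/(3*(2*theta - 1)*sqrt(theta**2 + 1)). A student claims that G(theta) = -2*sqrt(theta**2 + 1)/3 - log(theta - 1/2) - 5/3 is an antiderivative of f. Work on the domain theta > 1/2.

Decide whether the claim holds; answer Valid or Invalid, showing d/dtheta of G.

Valid - the claim checks out under differentiation.

d/dtheta[G] = (-4*theta**2 + 2*theta - 6*sqrt(theta**2 + 1))/(6*theta*sqrt(theta**2 + 1) - 3*sqrt(theta**2 + 1))
This equals f(theta) exactly, so the claim holds.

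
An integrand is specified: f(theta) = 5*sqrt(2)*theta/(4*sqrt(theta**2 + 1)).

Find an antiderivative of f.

An antiderivative is F(theta) = 5*sqrt(2)*sqrt(theta**2 + 1)/4.

The substitution u = 2*theta**2 + 2 works: f is exactly (dF/du)*(du/dtheta) for that inner function.
Check: d/dtheta[5*sqrt(2)*sqrt(theta**2 + 1)/4] = 5*sqrt(2)*theta/(4*sqrt(theta**2 + 1)) = f(theta).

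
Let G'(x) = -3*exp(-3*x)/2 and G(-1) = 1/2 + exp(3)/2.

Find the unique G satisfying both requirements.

G(x) = 1/2 + exp(-3*x)/2

Whatever form G(x) takes, its d/dx must return the stated G'(x).
A general antiderivative is exp(-3*x)/2 + C.
The condition gives C = 1/2 + exp(3)/2 - (exp(3)/2) = 1/2.
So G(x) = 1/2 + exp(-3*x)/2.
Check: d/dx[1/2 + exp(-3*x)/2] = -3*exp(-3*x)/2 = G'(x).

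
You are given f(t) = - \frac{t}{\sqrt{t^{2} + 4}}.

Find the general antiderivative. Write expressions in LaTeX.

F(t) = - \sqrt{t^{2} + 4} + C

The substitution u = t^{2} + 4 works: f is exactly (dF/du)*(du/dt) for that inner function.
Check: d/dt[- \sqrt{t^{2} + 4}] = - \frac{t}{\sqrt{t^{2} + 4}} = f(t).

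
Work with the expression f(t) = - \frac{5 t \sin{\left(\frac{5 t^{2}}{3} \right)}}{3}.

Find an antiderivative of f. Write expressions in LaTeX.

An antiderivative is F(t) = \frac{\cos{\left(\frac{5 t^{2}}{3} \right)}}{2}.

f matches the chain-rule pattern g'(h)*h' with inner function h(t) = \frac{5 t^{2}}{3}; substituting u = h(t) collapses the integral.
Check: d/dt[\frac{\cos{\left(\frac{5 t^{2}}{3} \right)}}{2}] = - \frac{5 t \sin{\left(\frac{5 t^{2}}{3} \right)}}{3} = f(t).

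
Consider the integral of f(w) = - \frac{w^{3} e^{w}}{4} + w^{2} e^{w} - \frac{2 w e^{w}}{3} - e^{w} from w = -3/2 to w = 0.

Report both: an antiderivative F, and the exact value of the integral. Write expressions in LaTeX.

f has the shape u'v + uv' for u = - \frac{w^{3}}{4} + \frac{7 w^{2}}{4} - \frac{25 w}{6} + \frac{19}{6} and v = e^{w} — it is the derivative of the product u*v.
F(w) = - \frac{\left(3 w^{3} - 21 w^{2} + 50 w - 38\right) e^{w}}{12} is an antiderivative of f.
Check: d/dw[- \frac{\left(3 w^{3} - 21 w^{2} + 50 w - 38\right) e^{w}}{12}] = - \frac{w^{3} e^{w}}{4} + w^{2} e^{w} - \frac{2 w e^{w}}{3} - e^{w} = f(w).
F(0) = \frac{19}{6}; F(-3/2) = \frac{1363}{96 e^{\frac{3}{2}}}.
Integral = F(0) - F(-3/2) = \frac{19}{6} - \frac{1363}{96 e^{\frac{3}{2}}}.

Antiderivative: F(w) = - \frac{\left(3 w^{3} - 21 w^{2} + 50 w - 38\right) e^{w}}{12}; value = \frac{19}{6} - \frac{1363}{96 e^{\frac{3}{2}}}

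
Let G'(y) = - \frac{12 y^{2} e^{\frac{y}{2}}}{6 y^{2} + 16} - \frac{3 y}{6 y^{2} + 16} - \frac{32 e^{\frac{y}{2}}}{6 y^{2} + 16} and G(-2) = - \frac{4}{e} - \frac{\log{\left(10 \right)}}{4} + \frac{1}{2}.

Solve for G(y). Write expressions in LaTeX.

G(y) = - 4 e^{\frac{y}{2}} - \frac{\log{\left(\frac{3 y^{2}}{2} + 4 \right)}}{4} + \frac{1}{2}

Integrate term by term and add the pieces.
A general antiderivative is - 4 e^{\frac{y}{2}} - \frac{\log{\left(\frac{3 y^{2}}{2} + 4 \right)}}{4} + C.
The condition gives C = - \frac{4}{e} - \frac{\log{\left(10 \right)}}{4} + \frac{1}{2} - (- \frac{4}{e} - \frac{\log{\left(10 \right)}}{4}) = \frac{1}{2}.
So G(y) = - 4 e^{\frac{y}{2}} - \frac{\log{\left(\frac{3 y^{2}}{2} + 4 \right)}}{4} + \frac{1}{2}.
Check: d/dy[- 4 e^{\frac{y}{2}} - \frac{\log{\left(\frac{3 y^{2}}{2} + 4 \right)}}{4} + \frac{1}{2}] = \frac{- 12 y^{2} e^{\frac{y}{2}} - 3 y - 32 e^{\frac{y}{2}}}{6 y^{2} + 16}, which equals G'(y).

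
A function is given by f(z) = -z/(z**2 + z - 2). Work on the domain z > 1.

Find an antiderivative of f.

Factor the denominator ((z - 1)*(z + 2)) and decompose: f = -2/(3*(z + 2)) - 1/(3*(z - 1)); each piece integrates to a log, atan, or power term.
Check: d/dz[-log(z - 1)/3 - 2*log(z + 2)/3] = -z/(z**2 + z - 2) = f(z).

An antiderivative is F(z) = -log(z - 1)/3 - 2*log(z + 2)/3.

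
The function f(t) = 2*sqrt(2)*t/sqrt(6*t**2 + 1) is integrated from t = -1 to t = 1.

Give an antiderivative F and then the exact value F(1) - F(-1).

Antiderivative: F(t) = sqrt(2)*sqrt(6*t**2 + 1)/3; value = 0

The substitution u = 3*t**2 + 1/2 works: f is exactly (dF/du)*(du/dt) for that inner function.
F(t) = sqrt(2)*sqrt(6*t**2 + 1)/3 is an antiderivative of f.
Check: d/dt[sqrt(2)*sqrt(6*t**2 + 1)/3] = 2*sqrt(2)*t/sqrt(6*t**2 + 1) = f(t).
F(1) = sqrt(14)/3; F(-1) = sqrt(14)/3.
Integral = F(1) - F(-1) = 0.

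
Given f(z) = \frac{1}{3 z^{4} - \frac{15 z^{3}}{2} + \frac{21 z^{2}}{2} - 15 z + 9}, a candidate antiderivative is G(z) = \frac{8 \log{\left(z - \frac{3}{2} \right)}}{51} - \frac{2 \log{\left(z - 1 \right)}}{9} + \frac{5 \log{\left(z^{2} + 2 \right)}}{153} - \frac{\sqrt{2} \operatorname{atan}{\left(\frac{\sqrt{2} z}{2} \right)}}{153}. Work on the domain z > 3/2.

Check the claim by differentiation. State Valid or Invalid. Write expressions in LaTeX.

Valid: G'(z) = f(z).

d/dz[G] = \frac{2}{6 z^{4} - 15 z^{3} + 21 z^{2} - 30 z + 18}
This equals f(z) exactly, so the claim holds.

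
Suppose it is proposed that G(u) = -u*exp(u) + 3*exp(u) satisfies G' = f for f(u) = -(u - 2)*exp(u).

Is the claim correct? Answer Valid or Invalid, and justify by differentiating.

Valid: G'(u) = f(u).

d/du[G] = -u*exp(u) + 2*exp(u)
This equals f(u) exactly, so the claim holds.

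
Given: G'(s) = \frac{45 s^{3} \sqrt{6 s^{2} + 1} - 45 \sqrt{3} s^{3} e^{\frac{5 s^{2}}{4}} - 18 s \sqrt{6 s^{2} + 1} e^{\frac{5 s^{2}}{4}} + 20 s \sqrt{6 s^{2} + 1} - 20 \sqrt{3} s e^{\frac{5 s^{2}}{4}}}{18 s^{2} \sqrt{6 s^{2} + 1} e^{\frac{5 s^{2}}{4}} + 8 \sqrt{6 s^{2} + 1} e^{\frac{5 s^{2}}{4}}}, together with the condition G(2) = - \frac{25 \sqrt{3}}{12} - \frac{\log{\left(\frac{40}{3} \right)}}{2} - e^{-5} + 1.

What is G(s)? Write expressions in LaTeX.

For G(s) to be correct, d/ds[G] must agree with the stated G'(s) identically.
A general antiderivative is - \frac{5 \sqrt{2 s^{2} + \frac{1}{3}}}{4} - \frac{\log{\left(3 s^{2} + \frac{4}{3} \right)}}{2} - e^{- \frac{5 s^{2}}{4}} + C.
The condition gives C = - \frac{25 \sqrt{3}}{12} - \frac{\log{\left(\frac{40}{3} \right)}}{2} - e^{-5} + 1 - (- \frac{25 \sqrt{3}}{12} - \frac{\log{\left(\frac{40}{3} \right)}}{2} - e^{-5}) = 1.
So G(s) = \frac{\left(- 5 \sqrt{3} \sqrt{6 s^{2} + 1} e^{\frac{5 s^{2}}{4}} - 6 e^{\frac{5 s^{2}}{4}} \log{\left(3 s^{2} + \frac{4}{3} \right)} + 12 e^{\frac{5 s^{2}}{4}} - 12\right) e^{- \frac{5 s^{2}}{4}}}{12}.
Check: d/ds[\frac{\left(- 5 \sqrt{3} \sqrt{6 s^{2} + 1} e^{\frac{5 s^{2}}{4}} - 6 e^{\frac{5 s^{2}}{4}} \log{\left(3 s^{2} + \frac{4}{3} \right)} + 12 e^{\frac{5 s^{2}}{4}} - 12\right) e^{- \frac{5 s^{2}}{4}}}{12}] = \frac{45 s^{3} \sqrt{6 s^{2} + 1} - 45 \sqrt{3} s^{3} e^{\frac{5 s^{2}}{4}} - 18 s \sqrt{6 s^{2} + 1} e^{\frac{5 s^{2}}{4}} + 20 s \sqrt{6 s^{2} + 1} - 20 \sqrt{3} s e^{\frac{5 s^{2}}{4}}}{18 s^{2} \sqrt{6 s^{2} + 1} e^{\frac{5 s^{2}}{4}} + 8 \sqrt{6 s^{2} + 1} e^{\frac{5 s^{2}}{4}}} = G'(s).

G(s) = \frac{\left(- 5 \sqrt{3} \sqrt{6 s^{2} + 1} e^{\frac{5 s^{2}}{4}} - 6 e^{\frac{5 s^{2}}{4}} \log{\left(3 s^{2} + \frac{4}{3} \right)} + 12 e^{\frac{5 s^{2}}{4}} - 12\right) e^{- \frac{5 s^{2}}{4}}}{12}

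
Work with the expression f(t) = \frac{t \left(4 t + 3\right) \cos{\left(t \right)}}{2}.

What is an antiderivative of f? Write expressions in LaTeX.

Check any antiderivative F(t) by computing F'(t) and comparing it with f(t).
Check: d/dt[\frac{4 t^{2} \sin{\left(t \right)} + 3 t \sin{\left(t \right)} + 8 t \cos{\left(t \right)} - 8 \sin{\left(t \right)} + 3 \cos{\left(t \right)}}{2}] = 2 t^{2} \cos{\left(t \right)} + \frac{3 t \cos{\left(t \right)}}{2}, which equals f(t).

An antiderivative is F(t) = \frac{4 t^{2} \sin{\left(t \right)} + 3 t \sin{\left(t \right)} + 8 t \cos{\left(t \right)} - 8 \sin{\left(t \right)} + 3 \cos{\left(t \right)}}{2}.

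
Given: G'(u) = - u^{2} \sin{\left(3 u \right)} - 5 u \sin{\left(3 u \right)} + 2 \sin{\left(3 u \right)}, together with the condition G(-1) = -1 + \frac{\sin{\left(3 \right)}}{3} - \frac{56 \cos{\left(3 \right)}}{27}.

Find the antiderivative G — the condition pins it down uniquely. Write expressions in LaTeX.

The integrand splits into summands that can be handled one at a time.
A general antiderivative is \frac{u^{2} \cos{\left(3 u \right)}}{3} - \frac{2 u \sin{\left(3 u \right)}}{9} + \frac{5 u \cos{\left(3 u \right)}}{3} - \frac{5 \sin{\left(3 u \right)}}{9} - \frac{20 \cos{\left(3 u \right)}}{27} + C.
The condition gives C = -1 + \frac{\sin{\left(3 \right)}}{3} - \frac{56 \cos{\left(3 \right)}}{27} - (\frac{\sin{\left(3 \right)}}{3} - \frac{56 \cos{\left(3 \right)}}{27}) = -1.
So G(u) = \frac{u^{2} \cos{\left(3 u \right)}}{3} - \frac{2 u \sin{\left(3 u \right)}}{9} + \frac{5 u \cos{\left(3 u \right)}}{3} - \frac{5 \sin{\left(3 u \right)}}{9} - \frac{20 \cos{\left(3 u \right)}}{27} - 1.
Check: d/du[\frac{u^{2} \cos{\left(3 u \right)}}{3} - \frac{2 u \sin{\left(3 u \right)}}{9} + \frac{5 u \cos{\left(3 u \right)}}{3} - \frac{5 \sin{\left(3 u \right)}}{9} - \frac{20 \cos{\left(3 u \right)}}{27} - 1] = - u^{2} \sin{\left(3 u \right)} - 5 u \sin{\left(3 u \right)} + 2 \sin{\left(3 u \right)} = G'(u).

G(u) = \frac{u^{2} \cos{\left(3 u \right)}}{3} - \frac{2 u \sin{\left(3 u \right)}}{9} + \frac{5 u \cos{\left(3 u \right)}}{3} - \frac{5 \sin{\left(3 u \right)}}{9} - \frac{20 \cos{\left(3 u \right)}}{27} - 1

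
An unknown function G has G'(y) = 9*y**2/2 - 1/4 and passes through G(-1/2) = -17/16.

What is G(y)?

G(y) = (6*y**3 - y - 4)/4

Recover the given G'(y) by differentiating a candidate G(y); any mismatch rules it out.
A general antiderivative is 3*y**3/2 - y/4 + C.
The condition gives C = -17/16 - (-1/16) = -1.
So G(y) = (6*y**3 - y - 4)/4.
Check: d/dy[(6*y**3 - y - 4)/4] = 9*y**2/2 - 1/4 = G'(y).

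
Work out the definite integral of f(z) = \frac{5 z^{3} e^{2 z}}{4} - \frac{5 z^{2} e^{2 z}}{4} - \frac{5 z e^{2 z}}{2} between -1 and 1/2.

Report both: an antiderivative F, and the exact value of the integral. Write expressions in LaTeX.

Antiderivative: F(z) = \frac{5 z^{3} e^{2 z}}{8} - \frac{25 z^{2} e^{2 z}}{16} + \frac{5 z e^{2 z}}{16} - \frac{5 e^{2 z}}{32}; value = - \frac{5 e}{16} + \frac{85}{32 e^{2}}

Recognize the product-rule pattern: f = u'v + uv' with u = \frac{5 z^{3}}{8} - \frac{25 z^{2}}{16} + \frac{5 z}{16} - \frac{5}{32}, v = e^{2 z}, so integration by parts undoes it.
F(z) = \frac{5 z^{3} e^{2 z}}{8} - \frac{25 z^{2} e^{2 z}}{16} + \frac{5 z e^{2 z}}{16} - \frac{5 e^{2 z}}{32} is an antiderivative of f.
Check: d/dz[\frac{5 z^{3} e^{2 z}}{8} - \frac{25 z^{2} e^{2 z}}{16} + \frac{5 z e^{2 z}}{16} - \frac{5 e^{2 z}}{32}] = \frac{5 z^{3} e^{2 z}}{4} - \frac{5 z^{2} e^{2 z}}{4} - \frac{5 z e^{2 z}}{2} = f(z).
F(1/2) = - \frac{5 e}{16}; F(-1) = - \frac{85}{32 e^{2}}.
Integral = F(1/2) - F(-1) = - \frac{5 e}{16} + \frac{85}{32 e^{2}}.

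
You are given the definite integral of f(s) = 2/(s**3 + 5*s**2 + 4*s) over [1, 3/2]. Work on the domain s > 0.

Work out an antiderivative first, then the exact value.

Factor the denominator (s*(s + 1)*(s + 4)) and decompose: f = 1/(6*(s + 4)) - 2/(3*(s + 1)) + 1/(2*s); each piece integrates to a log, atan, or power term.
F(s) = -(-3*log(s) + 4*log(s + 1) - log(s + 4))/6 is an antiderivative of f.
Check: d/ds[-(-3*log(s) + 4*log(s + 1) - log(s + 4))/6] = 2/(s**3 + 5*s**2 + 4*s) = f(s).
F(3/2) = -2*log(5/2)/3 + log(3/2)/2 + log(11/2)/6; F(1) = -2*log(2)/3 + log(5)/6.
Integral = F(3/2) - F(1) = -2*log(5/2)/3 - log(5)/6 + log(3/2)/2 + log(11/2)/6 + 2*log(2)/3.

Antiderivative: F(s) = -(-3*log(s) + 4*log(s + 1) - log(s + 4))/6; value = -2*log(5/2)/3 - log(5)/6 + log(3/2)/2 + log(11/2)/6 + 2*log(2)/3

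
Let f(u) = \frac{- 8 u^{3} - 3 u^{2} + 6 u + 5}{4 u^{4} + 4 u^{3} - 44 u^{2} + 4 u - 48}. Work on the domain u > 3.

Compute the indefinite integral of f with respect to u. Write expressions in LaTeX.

F(u) = - \frac{11 \log{\left(u - 3 \right)}}{14} - \frac{445 \log{\left(u + 4 \right)}}{476} - \frac{19 \log{\left(u^{2} + 1 \right)}}{136} - \frac{9 \operatorname{atan}{\left(u \right)}}{68} + C

Factor the denominator (4 \left(u - 3\right) \left(u + 4\right) \left(u^{2} + 1\right)) and decompose: f = - \frac{19 u + 9}{68 \left(u^{2} + 1\right)} - \frac{445}{476 \left(u + 4\right)} - \frac{11}{14 \left(u - 3\right)}; each piece integrates to a log, atan, or power term.
Check: d/du[- \frac{11 \log{\left(u - 3 \right)}}{14} - \frac{445 \log{\left(u + 4 \right)}}{476} - \frac{19 \log{\left(u^{2} + 1 \right)}}{136} - \frac{9 \operatorname{atan}{\left(u \right)}}{68}] = \frac{- 8 u^{3} - 3 u^{2} + 6 u + 5}{4 u^{4} + 4 u^{3} - 44 u^{2} + 4 u - 48} = f(u).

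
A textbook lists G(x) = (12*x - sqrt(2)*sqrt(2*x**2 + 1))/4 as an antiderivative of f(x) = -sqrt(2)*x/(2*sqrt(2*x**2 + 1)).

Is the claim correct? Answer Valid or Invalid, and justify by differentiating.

Invalid: d/dx[G] - f = 3, which is not 0.

d/dx[G] = (-sqrt(2)*x + 6*sqrt(2*x**2 + 1))/(2*sqrt(2*x**2 + 1))
d/dx[G] - f(x) = 3 != 0.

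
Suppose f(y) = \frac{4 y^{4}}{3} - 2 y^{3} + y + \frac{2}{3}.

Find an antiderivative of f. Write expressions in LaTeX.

An antiderivative is F(y) = \frac{4 y^{5}}{15} - \frac{y^{4}}{2} + \frac{y^{2}}{2} + \frac{2 y}{3}.

The integrand splits into summands that can be handled one at a time.
Check: d/dy[\frac{4 y^{5}}{15} - \frac{y^{4}}{2} + \frac{y^{2}}{2} + \frac{2 y}{3}] = \frac{4 y^{4}}{3} - 2 y^{3} + y + \frac{2}{3} = f(y).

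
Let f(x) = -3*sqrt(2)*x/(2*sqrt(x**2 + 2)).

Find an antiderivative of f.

f matches the chain-rule pattern g'(h)*h' with inner function h(x) = x**2/2 + 1; substituting u = h(x) collapses the integral.
Check: d/dx[-3*sqrt(x**2/2 + 1)] = -3*sqrt(2)*x/(2*sqrt(x**2 + 2)) = f(x).

An antiderivative is F(x) = -3*sqrt(x**2/2 + 1).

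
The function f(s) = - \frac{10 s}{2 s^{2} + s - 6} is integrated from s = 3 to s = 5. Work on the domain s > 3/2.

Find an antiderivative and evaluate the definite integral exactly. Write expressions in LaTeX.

Antiderivative: F(s) = - \frac{15 \log{\left(s - \frac{3}{2} \right)}}{7} - \frac{20 \log{\left(s + 2 \right)}}{7}; value = - \frac{20 \log{\left(7 \right)}}{7} - \frac{15 \log{\left(\frac{7}{2} \right)}}{7} + \frac{15 \log{\left(\frac{3}{2} \right)}}{7} + \frac{20 \log{\left(5 \right)}}{7}

Factor the denominator (\left(s + 2\right) \left(2 s - 3\right)) and decompose: f = - \frac{30}{7 \left(2 s - 3\right)} - \frac{20}{7 \left(s + 2\right)}; each piece integrates to a log, atan, or power term.
F(s) = - \frac{15 \log{\left(s - \frac{3}{2} \right)}}{7} - \frac{20 \log{\left(s + 2 \right)}}{7} is an antiderivative of f.
Check: d/ds[- \frac{15 \log{\left(s - \frac{3}{2} \right)}}{7} - \frac{20 \log{\left(s + 2 \right)}}{7}] = - \frac{10 s}{2 s^{2} + s - 6} = f(s).
F(5) = - \frac{20 \log{\left(7 \right)}}{7} - \frac{15 \log{\left(\frac{7}{2} \right)}}{7}; F(3) = - \frac{20 \log{\left(5 \right)}}{7} - \frac{15 \log{\left(\frac{3}{2} \right)}}{7}.
Integral = F(5) - F(3) = - \frac{20 \log{\left(7 \right)}}{7} - \frac{15 \log{\left(\frac{7}{2} \right)}}{7} + \frac{15 \log{\left(\frac{3}{2} \right)}}{7} + \frac{20 \log{\left(5 \right)}}{7}.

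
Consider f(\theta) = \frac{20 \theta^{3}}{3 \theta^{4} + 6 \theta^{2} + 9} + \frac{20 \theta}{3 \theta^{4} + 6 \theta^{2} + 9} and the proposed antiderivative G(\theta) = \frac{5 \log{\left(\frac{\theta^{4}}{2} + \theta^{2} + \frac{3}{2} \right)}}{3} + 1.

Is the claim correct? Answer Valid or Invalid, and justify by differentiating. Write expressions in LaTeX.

Valid: G'(\theta) = f(\theta).

d/d\theta[G] = \frac{20 \theta^{3} + 20 \theta}{3 \theta^{4} + 6 \theta^{2} + 9}
This equals f(\theta) exactly, so the claim holds.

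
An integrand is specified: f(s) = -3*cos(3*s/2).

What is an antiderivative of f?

An antiderivative F(s) passes only if d/ds[F] lands on f(s) exactly.
Check: d/ds[-2*sin(3*s/2)] = -3*cos(3*s/2) = f(s).

An antiderivative is F(s) = -2*sin(3*s/2).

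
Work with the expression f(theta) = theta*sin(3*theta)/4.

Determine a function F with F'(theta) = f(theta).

An antiderivative is F(theta) = -theta*cos(3*theta)/12 + sin(3*theta)/36.

Differentiate the proposed F(theta) back; it has to land on f(theta) exactly.
Check: d/dtheta[-theta*cos(3*theta)/12 + sin(3*theta)/36] = theta*sin(3*theta)/4 = f(theta).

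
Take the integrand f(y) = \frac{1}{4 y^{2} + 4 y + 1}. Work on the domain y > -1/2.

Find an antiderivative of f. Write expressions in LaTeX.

Since d/dy undoes antidifferentiation here, F'(y) = f(y) is required of F(y).
Check: d/dy[- \frac{1}{2 \left(2 y + 1\right)}] = \frac{1}{4 y^{2} + 4 y + 1} = f(y).

An antiderivative is F(y) = - \frac{1}{2 \left(2 y + 1\right)}.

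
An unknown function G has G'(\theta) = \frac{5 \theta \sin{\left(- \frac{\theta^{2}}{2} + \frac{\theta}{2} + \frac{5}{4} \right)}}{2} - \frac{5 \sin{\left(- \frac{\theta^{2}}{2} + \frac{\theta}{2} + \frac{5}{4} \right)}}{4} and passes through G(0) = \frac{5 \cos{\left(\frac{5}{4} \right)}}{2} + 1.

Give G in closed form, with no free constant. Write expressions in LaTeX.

G'(\theta) matches the chain-rule pattern g'(h)*h' with inner function h(\theta) = - \frac{\theta^{2}}{2} + \frac{\theta}{2} + \frac{5}{4}; substituting u = h(\theta) collapses the integral.
A general antiderivative is \frac{5 \cos{\left(- \frac{\theta^{2}}{2} + \frac{\theta}{2} + \frac{5}{4} \right)}}{2} + C.
The condition gives C = \frac{5 \cos{\left(\frac{5}{4} \right)}}{2} + 1 - (\frac{5 \cos{\left(\frac{5}{4} \right)}}{2}) = 1.
So G(\theta) = \frac{5 \cos{\left(- \frac{\theta^{2}}{2} + \frac{\theta}{2} + \frac{5}{4} \right)}}{2} + 1.
Check: d/d\theta[\frac{5 \cos{\left(- \frac{\theta^{2}}{2} + \frac{\theta}{2} + \frac{5}{4} \right)}}{2} + 1] = \frac{5 \theta \sin{\left(- \frac{\theta^{2}}{2} + \frac{\theta}{2} + \frac{5}{4} \right)}}{2} - \frac{5 \sin{\left(- \frac{\theta^{2}}{2} + \frac{\theta}{2} + \frac{5}{4} \right)}}{4} = G'(\theta).

G(\theta) = \frac{5 \cos{\left(- \frac{\theta^{2}}{2} + \frac{\theta}{2} + \frac{5}{4} \right)}}{2} + 1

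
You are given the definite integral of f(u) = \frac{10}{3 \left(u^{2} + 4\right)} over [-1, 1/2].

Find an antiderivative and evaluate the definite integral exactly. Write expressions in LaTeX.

Antiderivative: F(u) = \frac{5 \operatorname{atan}{\left(\frac{u}{2} \right)}}{3}; value = \frac{5 \operatorname{atan}{\left(\frac{1}{4} \right)}}{3} + \frac{5 \operatorname{atan}{\left(\frac{1}{2} \right)}}{3}

An antiderivative F(u) passes only if d/du[F] lands on f(u) exactly.
F(u) = \frac{5 \operatorname{atan}{\left(\frac{u}{2} \right)}}{3} is an antiderivative of f.
Check: d/du[\frac{5 \operatorname{atan}{\left(\frac{u}{2} \right)}}{3}] = \frac{10}{3 u^{2} + 12}, which equals f(u).
F(1/2) = \frac{5 \operatorname{atan}{\left(\frac{1}{4} \right)}}{3}; F(-1) = - \frac{5 \operatorname{atan}{\left(\frac{1}{2} \right)}}{3}.
Integral = F(1/2) - F(-1) = \frac{5 \operatorname{atan}{\left(\frac{1}{4} \right)}}{3} + \frac{5 \operatorname{atan}{\left(\frac{1}{2} \right)}}{3}.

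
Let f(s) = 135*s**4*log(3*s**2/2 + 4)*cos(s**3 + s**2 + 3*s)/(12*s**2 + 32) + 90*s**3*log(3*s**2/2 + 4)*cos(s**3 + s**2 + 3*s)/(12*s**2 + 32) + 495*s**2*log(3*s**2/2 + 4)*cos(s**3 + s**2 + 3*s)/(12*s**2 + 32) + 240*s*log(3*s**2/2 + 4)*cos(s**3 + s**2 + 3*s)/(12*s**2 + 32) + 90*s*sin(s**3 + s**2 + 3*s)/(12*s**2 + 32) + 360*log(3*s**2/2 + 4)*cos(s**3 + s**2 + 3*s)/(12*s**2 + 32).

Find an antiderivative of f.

Recognize the product-rule pattern: f = u'v + uv' with u = 15*log(3*s**2/2 + 4)/4, v = sin(s**3 + s**2 + 3*s), so integration by parts undoes it.
Check: d/ds[15*log(3*s**2/2 + 4)*sin(s**3 + s**2 + 3*s)/4] = (135*s**4*log(3*s**2/2 + 4)*cos(s**3 + s**2 + 3*s) + 90*s**3*log(3*s**2/2 + 4)*cos(s**3 + s**2 + 3*s) + 495*s**2*log(3*s**2/2 + 4)*cos(s**3 + s**2 + 3*s) + 240*s*log(3*s**2/2 + 4)*cos(s**3 + s**2 + 3*s) + 90*s*sin(s**3 + s**2 + 3*s) + 360*log(3*s**2/2 + 4)*cos(s**3 + s**2 + 3*s))/(12*s**2 + 32), which equals f(s).

An antiderivative is F(s) = 15*log(3*s**2/2 + 4)*sin(s**3 + s**2 + 3*s)/4.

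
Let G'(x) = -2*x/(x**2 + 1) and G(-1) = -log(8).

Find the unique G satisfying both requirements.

G(x) = -log(4*x**2 + 4)

G'(x) matches the chain-rule pattern g'(h)*h' with inner function h(x) = 4*x**2 + 4; substituting u = h(x) collapses the integral.
A general antiderivative is -log(4*x**2 + 4) + C.
The condition gives C = -log(8) - (-log(8)) = 0.
So G(x) = -log(4*x**2 + 4).
Check: d/dx[-log(4*x**2 + 4)] = -2*x/(x**2 + 1) = G'(x).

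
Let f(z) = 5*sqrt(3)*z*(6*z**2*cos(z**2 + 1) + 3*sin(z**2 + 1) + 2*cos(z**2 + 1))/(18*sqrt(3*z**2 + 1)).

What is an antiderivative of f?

An antiderivative is F(z) = 5*sqrt(3)*sqrt(3*z**2 + 1)*sin(z**2 + 1)/18.

Recognize the product-rule pattern: f = u'v + uv' with u = 5*sqrt(z**2 + 1/3)/6, v = sin(z**2 + 1), so integration by parts undoes it.
Check: d/dz[5*sqrt(3)*sqrt(3*z**2 + 1)*sin(z**2 + 1)/18] = (30*sqrt(3)*z**3*cos(z**2 + 1) + 15*sqrt(3)*z*sin(z**2 + 1) + 10*sqrt(3)*z*cos(z**2 + 1))/(18*sqrt(3*z**2 + 1)), which equals f(z).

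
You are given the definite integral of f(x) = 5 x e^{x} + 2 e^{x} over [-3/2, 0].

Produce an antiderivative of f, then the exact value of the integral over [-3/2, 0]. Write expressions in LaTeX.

Antiderivative: F(x) = \left(5 x - 3\right) e^{x}; value = -3 + \frac{21}{2 e^{\frac{3}{2}}}

Recognize the product-rule pattern: f = u'v + uv' with u = 5 x - 3, v = e^{x}, so integration by parts undoes it.
F(x) = \left(5 x - 3\right) e^{x} is an antiderivative of f.
Check: d/dx[\left(5 x - 3\right) e^{x}] = 5 x e^{x} + 2 e^{x} = f(x).
F(0) = -3; F(-3/2) = - \frac{21}{2 e^{\frac{3}{2}}}.
Integral = F(0) - F(-3/2) = -3 + \frac{21}{2 e^{\frac{3}{2}}}.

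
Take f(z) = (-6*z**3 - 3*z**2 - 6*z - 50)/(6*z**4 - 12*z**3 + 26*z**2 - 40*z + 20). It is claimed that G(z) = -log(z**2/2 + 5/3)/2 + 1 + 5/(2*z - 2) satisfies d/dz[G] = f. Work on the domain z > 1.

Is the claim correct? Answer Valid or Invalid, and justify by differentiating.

d/dz[G] = (-6*z**3 - 3*z**2 - 6*z - 50)/(6*z**4 - 12*z**3 + 26*z**2 - 40*z + 20)
This equals f(z) exactly, so the claim holds.

Valid - the claim checks out under differentiation.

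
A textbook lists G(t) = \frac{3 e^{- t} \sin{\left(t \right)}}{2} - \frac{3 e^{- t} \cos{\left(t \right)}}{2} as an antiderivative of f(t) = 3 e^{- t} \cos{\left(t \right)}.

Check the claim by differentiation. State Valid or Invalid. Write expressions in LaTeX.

Valid: G'(t) = f(t).

d/dt[G] = 3 e^{- t} \cos{\left(t \right)}
This equals f(t) exactly, so the claim holds.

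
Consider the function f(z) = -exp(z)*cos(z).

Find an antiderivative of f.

A candidate is checked by its d/dz: the result must match f(z).
Check: d/dz[-exp(z)*sin(z)/2 - exp(z)*cos(z)/2] = -exp(z)*cos(z) = f(z).

An antiderivative is F(z) = -exp(z)*sin(z)/2 - exp(z)*cos(z)/2.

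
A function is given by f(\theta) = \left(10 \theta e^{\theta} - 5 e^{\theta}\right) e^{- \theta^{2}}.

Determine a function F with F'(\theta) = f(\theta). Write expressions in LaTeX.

An antiderivative is F(\theta) = - 5 e^{- \theta^{2} + \theta}.

The substitution u = - \theta^{2} + \theta works: f is exactly (dF/du)*(du/d\theta) for that inner function.
Check: d/d\theta[- 5 e^{- \theta^{2} + \theta}] = 10 \theta e^{\theta} e^{- \theta^{2}} - 5 e^{\theta} e^{- \theta^{2}}, which equals f(\theta).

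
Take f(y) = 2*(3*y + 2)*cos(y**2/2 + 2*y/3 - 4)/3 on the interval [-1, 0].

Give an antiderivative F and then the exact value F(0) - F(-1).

Antiderivative: F(y) = 2*sin(y**2/2 + 2*y/3 - 4); value = 2*sin(25/6) - 2*sin(4)

f matches the chain-rule pattern g'(h)*h' with inner function h(y) = y**2/2 + 2*y/3 - 4; substituting u = h(y) collapses the integral.
F(y) = 2*sin(y**2/2 + 2*y/3 - 4) is an antiderivative of f.
Check: d/dy[2*sin(y**2/2 + 2*y/3 - 4)] = 2*y*cos(y**2/2 + 2*y/3 - 4) + 4*cos(y**2/2 + 2*y/3 - 4)/3, which equals f(y).
F(0) = -2*sin(4); F(-1) = -2*sin(25/6).
Integral = F(0) - F(-1) = 2*sin(25/6) - 2*sin(4).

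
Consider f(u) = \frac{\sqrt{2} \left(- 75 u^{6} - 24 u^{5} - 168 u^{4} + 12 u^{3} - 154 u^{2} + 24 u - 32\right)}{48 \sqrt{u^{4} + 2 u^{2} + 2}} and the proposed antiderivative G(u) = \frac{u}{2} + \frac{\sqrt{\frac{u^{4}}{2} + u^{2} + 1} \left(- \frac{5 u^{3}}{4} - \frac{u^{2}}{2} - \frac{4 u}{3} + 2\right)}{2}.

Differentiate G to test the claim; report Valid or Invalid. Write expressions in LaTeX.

Invalid: d/du[G] - f = \frac{1}{2}, which is not 0.

d/du[G] = \frac{\sqrt{2} \left(- 75 u^{6} - 24 u^{5} - 168 u^{4} + 12 u^{3} - 154 u^{2} + 24 u + 12 \sqrt{2} \sqrt{u^{4} + 2 u^{2} + 2} - 32\right)}{48 \sqrt{u^{4} + 2 u^{2} + 2}}
d/du[G] - f(u) = \frac{1}{2} != 0.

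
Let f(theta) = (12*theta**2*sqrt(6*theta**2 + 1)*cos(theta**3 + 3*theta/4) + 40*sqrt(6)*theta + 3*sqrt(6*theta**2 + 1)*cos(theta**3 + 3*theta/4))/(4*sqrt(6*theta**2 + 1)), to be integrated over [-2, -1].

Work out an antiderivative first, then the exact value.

Antiderivative: F(theta) = (5*sqrt(6)*sqrt(6*theta**2 + 1) + 3*sin(theta**3 + 3*theta/4))/3; value = -25*sqrt(6)/3 - sin(7/4) + sin(19/2) + 5*sqrt(42)/3

Whatever form F(theta) takes, F'(theta) = f(theta) is non-negotiable.
F(theta) = (5*sqrt(6)*sqrt(6*theta**2 + 1) + 3*sin(theta**3 + 3*theta/4))/3 is an antiderivative of f.
Check: d/dtheta[(5*sqrt(6)*sqrt(6*theta**2 + 1) + 3*sin(theta**3 + 3*theta/4))/3] = (12*theta**2*sqrt(6*theta**2 + 1)*cos(theta**3 + 3*theta/4) + 40*sqrt(6)*theta + 3*sqrt(6*theta**2 + 1)*cos(theta**3 + 3*theta/4))/(4*sqrt(6*theta**2 + 1)) = f(theta).
F(-1) = -sin(7/4) + 5*sqrt(42)/3; F(-2) = -sin(19/2) + 25*sqrt(6)/3.
Integral = F(-1) - F(-2) = -25*sqrt(6)/3 - sin(7/4) + sin(19/2) + 5*sqrt(42)/3.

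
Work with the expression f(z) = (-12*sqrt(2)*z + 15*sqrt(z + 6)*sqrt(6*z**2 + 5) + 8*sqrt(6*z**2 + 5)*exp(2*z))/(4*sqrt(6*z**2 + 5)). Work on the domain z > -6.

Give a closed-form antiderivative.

Recover f(z) by differentiating a candidate F(z); any mismatch rules it out.
Check: d/dz[5*z*sqrt(z + 6)/2 + 15*sqrt(z + 6) - sqrt(3*z**2 + 5/2) + exp(2*z)] = (-12*sqrt(2)*z*sqrt(z + 6) + 15*z*sqrt(6*z**2 + 5) + 8*sqrt(z + 6)*sqrt(6*z**2 + 5)*exp(2*z) + 90*sqrt(6*z**2 + 5))/(4*sqrt(z + 6)*sqrt(6*z**2 + 5)), which equals f(z).

An antiderivative is F(z) = 5*z*sqrt(z + 6)/2 + 15*sqrt(z + 6) - sqrt(3*z**2 + 5/2) + exp(2*z).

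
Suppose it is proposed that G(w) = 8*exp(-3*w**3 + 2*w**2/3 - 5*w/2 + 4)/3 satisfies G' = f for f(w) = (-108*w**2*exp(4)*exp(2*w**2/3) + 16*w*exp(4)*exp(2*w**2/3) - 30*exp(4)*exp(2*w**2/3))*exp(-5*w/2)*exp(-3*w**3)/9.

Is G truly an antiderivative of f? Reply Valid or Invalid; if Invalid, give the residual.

Invalid: d/dw[G] - f = (-108*w**2*exp(5*w/2) + 16*w*exp(5*w/2) - 30*exp(5*w/2))*exp(4)*exp(-5*w)*exp(2*w**2/3)*exp(-3*w**3)/9, which is not 0.

d/dw[G] = (-216*w**2 + 32*w - 60)*exp(4)*exp(-5*w/2)*exp(2*w**2/3)*exp(-3*w**3)/9
d/dw[G] - f(w) = (-108*w**2*exp(5*w/2) + 16*w*exp(5*w/2) - 30*exp(5*w/2))*exp(4)*exp(-5*w)*exp(2*w**2/3)*exp(-3*w**3)/9 != 0.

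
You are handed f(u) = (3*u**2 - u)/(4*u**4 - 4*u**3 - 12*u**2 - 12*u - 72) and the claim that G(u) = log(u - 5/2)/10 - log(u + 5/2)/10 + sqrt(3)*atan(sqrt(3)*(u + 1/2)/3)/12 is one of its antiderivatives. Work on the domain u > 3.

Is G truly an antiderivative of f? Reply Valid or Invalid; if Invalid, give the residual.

d/du[G] = (12*u**2 + 8*u + 1)/(16*u**4 + 16*u**3 - 48*u**2 - 100*u - 325)
d/du[G] - f(u) = (-48*u**5 - 12*u**4 + 8*u**3 - 97*u**2 - 913*u - 72)/(64*u**8 - 448*u**6 - 592*u**5 - 1668*u**4 + 1924*u**3 + 8556*u**2 + 11100*u + 23400) != 0.

Invalid: d/du[G] - f = (-48*u**5 - 12*u**4 + 8*u**3 - 97*u**2 - 913*u - 72)/(64*u**8 - 448*u**6 - 592*u**5 - 1668*u**4 + 1924*u**3 + 8556*u**2 + 11100*u + 23400), which is not 0.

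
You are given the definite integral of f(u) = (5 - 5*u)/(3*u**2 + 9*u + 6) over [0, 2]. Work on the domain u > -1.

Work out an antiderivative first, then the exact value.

Antiderivative: F(u) = 10*log(u + 1)/3 - 5*log(u + 2); value = -5*log(4) + 5*log(2) + 10*log(3)/3

Factor the denominator (3*(u + 1)*(u + 2)) and decompose: f = -5/(u + 2) + 10/(3*(u + 1)); each piece integrates to a log, atan, or power term.
F(u) = 10*log(u + 1)/3 - 5*log(u + 2) is an antiderivative of f.
Check: d/du[10*log(u + 1)/3 - 5*log(u + 2)] = (5 - 5*u)/(3*u**2 + 9*u + 6) = f(u).
F(2) = -5*log(4) + 10*log(3)/3; F(0) = -5*log(2).
Integral = F(2) - F(0) = -5*log(4) + 5*log(2) + 10*log(3)/3.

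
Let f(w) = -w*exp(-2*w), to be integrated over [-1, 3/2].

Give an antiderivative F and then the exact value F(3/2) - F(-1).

Antiderivative: F(w) = (2*w + 1)*exp(-2*w)/4; value = exp(-3) + exp(2)/4

Recognize the product-rule pattern: f = u'v + uv' with u = w/2 + 1/4, v = exp(-2*w), so integration by parts undoes it.
F(w) = (2*w + 1)*exp(-2*w)/4 is an antiderivative of f.
Check: d/dw[(2*w + 1)*exp(-2*w)/4] = -w*exp(-2*w) = f(w).
F(3/2) = exp(-3); F(-1) = -exp(2)/4.
Integral = F(3/2) - F(-1) = exp(-3) + exp(2)/4.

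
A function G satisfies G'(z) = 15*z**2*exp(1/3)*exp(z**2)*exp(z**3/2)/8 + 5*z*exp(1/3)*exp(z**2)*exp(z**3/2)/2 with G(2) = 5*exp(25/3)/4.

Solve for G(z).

G(z) = 5*exp(z**3/2 + z**2 + 1/3)/4

The substitution u = z**3/2 + z**2 + 1/3 works: G'(z) is exactly (dG/du)*(du/dz) for that inner function.
A general antiderivative is 5*exp(z**3/2 + z**2 + 1/3)/4 + C.
The condition gives C = 5*exp(25/3)/4 - (5*exp(25/3)/4) = 0.
So G(z) = 5*exp(z**3/2 + z**2 + 1/3)/4.
Check: d/dz[5*exp(z**3/2 + z**2 + 1/3)/4] = 15*z**2*exp(1/3)*exp(z**2)*exp(z**3/2)/8 + 5*z*exp(1/3)*exp(z**2)*exp(z**3/2)/2 = G'(z).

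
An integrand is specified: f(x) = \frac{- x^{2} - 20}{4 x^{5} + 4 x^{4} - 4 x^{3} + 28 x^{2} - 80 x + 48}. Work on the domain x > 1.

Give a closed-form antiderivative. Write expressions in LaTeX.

An antiderivative is F(x) = \frac{233 \log{\left(x - 1 \right)}}{1600} - \frac{29 \log{\left(x + 3 \right)}}{832} - \frac{18 \log{\left(x^{2} + 4 \right)}}{325} + \frac{2 \operatorname{atan}{\left(\frac{x}{2} \right)}}{325} + \frac{21}{80 x - 80}.

Factor the denominator (4 \left(x - 1\right)^{2} \left(x + 3\right) \left(x^{2} + 4\right)) and decompose: f = - \frac{4 \left(9 x - 1\right)}{325 \left(x^{2} + 4\right)} - \frac{29}{832 \left(x + 3\right)} + \frac{233}{1600 \left(x - 1\right)} - \frac{21}{80 \left(x - 1\right)^{2}}; each piece integrates to a log, atan, or power term.
Check: d/dx[\frac{233 \log{\left(x - 1 \right)}}{1600} - \frac{29 \log{\left(x + 3 \right)}}{832} - \frac{18 \log{\left(x^{2} + 4 \right)}}{325} + \frac{2 \operatorname{atan}{\left(\frac{x}{2} \right)}}{325} + \frac{21}{80 x - 80}] = \frac{- x^{2} - 20}{4 x^{5} + 4 x^{4} - 4 x^{3} + 28 x^{2} - 80 x + 48} = f(x).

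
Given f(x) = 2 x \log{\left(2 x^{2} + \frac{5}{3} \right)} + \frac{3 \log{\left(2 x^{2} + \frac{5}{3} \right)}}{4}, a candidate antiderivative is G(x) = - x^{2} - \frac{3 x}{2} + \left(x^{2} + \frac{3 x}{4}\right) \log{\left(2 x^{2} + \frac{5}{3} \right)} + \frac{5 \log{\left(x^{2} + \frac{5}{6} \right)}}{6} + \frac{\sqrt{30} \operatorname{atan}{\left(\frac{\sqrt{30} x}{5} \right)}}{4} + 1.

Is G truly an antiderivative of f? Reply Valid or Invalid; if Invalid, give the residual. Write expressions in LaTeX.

Valid. The derivative of G reproduces f.

d/dx[G] = 2 x \log{\left(2 x^{2} + \frac{5}{3} \right)} + \frac{3 \log{\left(2 x^{2} + \frac{5}{3} \right)}}{4}
This equals f(x) exactly, so the claim holds.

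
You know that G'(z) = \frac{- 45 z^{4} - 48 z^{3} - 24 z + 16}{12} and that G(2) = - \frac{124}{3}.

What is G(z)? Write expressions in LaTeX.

G(z) = - \frac{3 z^{5}}{4} - z^{4} - z^{2} + \frac{4 z}{3}

The proposed G(z) is checked by its d/dz: the result must match the given G'(z).
A general antiderivative is - \frac{3 z^{5}}{4} - z^{4} - z^{2} + \frac{4 z}{3} - 2 + C.
The condition gives C = - \frac{124}{3} - (- \frac{130}{3}) = 2.
So G(z) = - \frac{3 z^{5}}{4} - z^{4} - z^{2} + \frac{4 z}{3}.
Check: d/dz[- \frac{3 z^{5}}{4} - z^{4} - z^{2} + \frac{4 z}{3}] = - \frac{15 z^{4}}{4} - 4 z^{3} - 2 z + \frac{4}{3}, which equals G'(z).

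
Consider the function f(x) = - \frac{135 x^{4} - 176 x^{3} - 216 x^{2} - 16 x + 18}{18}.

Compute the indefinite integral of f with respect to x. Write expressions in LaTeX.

F(x) = \frac{- 27 x^{5} + 36 x^{4} + 72 x^{3} - 18 x + 2 \left(2 x^{2} + 1\right)^{2} + 30}{18} + C

Any candidate F(x) must reproduce f(x) exactly when differentiated.
Check: d/dx[\frac{- 27 x^{5} + 36 x^{4} + 72 x^{3} - 18 x + 2 \left(2 x^{2} + 1\right)^{2} + 30}{18}] = - \frac{15 x^{4}}{2} + \frac{88 x^{3}}{9} + 12 x^{2} + \frac{8 x}{9} - 1, which equals f(x).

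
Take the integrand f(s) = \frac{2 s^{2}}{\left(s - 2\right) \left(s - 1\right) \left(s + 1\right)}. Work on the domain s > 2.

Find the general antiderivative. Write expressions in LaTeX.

Factor the denominator (\left(s - 2\right) \left(s - 1\right) \left(s + 1\right)) and decompose: f = \frac{1}{3 \left(s + 1\right)} - \frac{1}{s - 1} + \frac{8}{3 \left(s - 2\right)}; each piece integrates to a log, atan, or power term.
Check: d/ds[\frac{8 \log{\left(s - 2 \right)}}{3} - \log{\left(s - 1 \right)} + \frac{\log{\left(s + 1 \right)}}{3}] = \frac{2 s^{2}}{s^{3} - 2 s^{2} - s + 2}, which equals f(s).

F(s) = \frac{8 \log{\left(s - 2 \right)}}{3} - \log{\left(s - 1 \right)} + \frac{\log{\left(s + 1 \right)}}{3} + C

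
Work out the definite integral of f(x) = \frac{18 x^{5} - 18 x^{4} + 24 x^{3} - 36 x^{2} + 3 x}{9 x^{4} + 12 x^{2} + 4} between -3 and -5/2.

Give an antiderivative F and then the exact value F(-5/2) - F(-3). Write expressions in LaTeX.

A first test for any F(x): its x-derivative must equal f(x) identically.
F(x) = \frac{x^{4}}{x^{2} + \frac{2}{3}} - \frac{2 x^{3}}{x^{2} + \frac{2}{3}} + \frac{x^{2}}{4 x^{2} + \frac{8}{3}} is an antiderivative of f.
Check: d/dx[\frac{x^{4}}{x^{2} + \frac{2}{3}} - \frac{2 x^{3}}{x^{2} + \frac{2}{3}} + \frac{x^{2}}{4 x^{2} + \frac{8}{3}}] = \frac{18 x^{5} - 18 x^{4} + 24 x^{3} - 36 x^{2} + 3 x}{9 x^{4} + 12 x^{2} + 4} = f(x).
F(-5/2) = \frac{1725}{166}; F(-3) = \frac{1647}{116}.
Integral = F(-5/2) - F(-3) = - \frac{36651}{9628}.

Antiderivative: F(x) = \frac{x^{4}}{x^{2} + \frac{2}{3}} - \frac{2 x^{3}}{x^{2} + \frac{2}{3}} + \frac{x^{2}}{4 x^{2} + \frac{8}{3}}; value = - \frac{36651}{9628}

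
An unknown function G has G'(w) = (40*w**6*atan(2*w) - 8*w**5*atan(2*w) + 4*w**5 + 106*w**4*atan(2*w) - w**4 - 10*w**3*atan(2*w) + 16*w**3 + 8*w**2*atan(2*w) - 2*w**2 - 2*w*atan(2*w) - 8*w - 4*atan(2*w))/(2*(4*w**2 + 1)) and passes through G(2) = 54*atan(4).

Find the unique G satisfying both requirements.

G(w) = w*(4*w**4 - w**3 + 16*w**2 - 2*w - 8)*atan(2*w)/4

Recognize the product-rule pattern: G'(w) = u'v + uv' with u = w**5 - w**4/4 + 4*w**3 - w**2/2 - 2*w, v = atan(2*w), so integration by parts undoes it.
A general antiderivative is (w**5 - w**4/4 + 4*w**3 - w**2/2 - 2*w)*atan(2*w) + C.
The condition gives C = 54*atan(4) - (54*atan(4)) = 0.
So G(w) = w*(4*w**4 - w**3 + 16*w**2 - 2*w - 8)*atan(2*w)/4.
Check: d/dw[w*(4*w**4 - w**3 + 16*w**2 - 2*w - 8)*atan(2*w)/4] = (40*w**6*atan(2*w) - 8*w**5*atan(2*w) + 4*w**5 + 106*w**4*atan(2*w) - w**4 - 10*w**3*atan(2*w) + 16*w**3 + 8*w**2*atan(2*w) - 2*w**2 - 2*w*atan(2*w) - 8*w - 4*atan(2*w))/(8*w**2 + 2), which equals G'(w).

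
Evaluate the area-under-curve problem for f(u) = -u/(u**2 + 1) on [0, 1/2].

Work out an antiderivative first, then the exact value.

Antiderivative: F(u) = -log(2*u**2 + 2)/2; value = -log(5/2)/2 + log(2)/2

The substitution w = 2*u**2 + 2 works: f is exactly (dF/dw)*(dw/du) for that inner function.
F(u) = -log(2*u**2 + 2)/2 is an antiderivative of f.
Check: d/du[-log(2*u**2 + 2)/2] = -u/(u**2 + 1) = f(u).
F(1/2) = -log(5/2)/2; F(0) = -log(2)/2.
Integral = F(1/2) - F(0) = -log(5/2)/2 + log(2)/2.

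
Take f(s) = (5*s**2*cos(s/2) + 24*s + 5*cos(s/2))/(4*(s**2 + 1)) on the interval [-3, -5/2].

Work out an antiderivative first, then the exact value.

An antiderivative F(s) passes only if d/ds[F] lands on f(s) exactly.
F(s) = 3*log(2*s**2 + 2) + 5*sin(s/2)/2 is an antiderivative of f.
Check: d/ds[3*log(2*s**2 + 2) + 5*sin(s/2)/2] = (5*s**2*cos(s/2) + 24*s + 5*cos(s/2))/(4*s**2 + 4), which equals f(s).
F(-5/2) = -5*sin(5/4)/2 + 3*log(29/2); F(-3) = -5*sin(3/2)/2 + 3*log(20).
Integral = F(-5/2) - F(-3) = -3*log(20) - 5*sin(5/4)/2 + 5*sin(3/2)/2 + 3*log(29/2).

Antiderivative: F(s) = 3*log(2*s**2 + 2) + 5*sin(s/2)/2; value = -3*log(20) - 5*sin(5/4)/2 + 5*sin(3/2)/2 + 3*log(29/2)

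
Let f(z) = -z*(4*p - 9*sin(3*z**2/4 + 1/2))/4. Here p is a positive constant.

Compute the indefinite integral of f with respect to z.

F(z) = -(p*z**2 + 3*cos(3*z**2/4 + 1/2))/2 + C

Any candidate F(z) must reproduce f(z) exactly when differentiated.
Check: d/dz[-(p*z**2 + 3*cos(3*z**2/4 + 1/2))/2] = -p*z + 9*z*sin(3*z**2/4 + 1/2)/4, which equals f(z).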